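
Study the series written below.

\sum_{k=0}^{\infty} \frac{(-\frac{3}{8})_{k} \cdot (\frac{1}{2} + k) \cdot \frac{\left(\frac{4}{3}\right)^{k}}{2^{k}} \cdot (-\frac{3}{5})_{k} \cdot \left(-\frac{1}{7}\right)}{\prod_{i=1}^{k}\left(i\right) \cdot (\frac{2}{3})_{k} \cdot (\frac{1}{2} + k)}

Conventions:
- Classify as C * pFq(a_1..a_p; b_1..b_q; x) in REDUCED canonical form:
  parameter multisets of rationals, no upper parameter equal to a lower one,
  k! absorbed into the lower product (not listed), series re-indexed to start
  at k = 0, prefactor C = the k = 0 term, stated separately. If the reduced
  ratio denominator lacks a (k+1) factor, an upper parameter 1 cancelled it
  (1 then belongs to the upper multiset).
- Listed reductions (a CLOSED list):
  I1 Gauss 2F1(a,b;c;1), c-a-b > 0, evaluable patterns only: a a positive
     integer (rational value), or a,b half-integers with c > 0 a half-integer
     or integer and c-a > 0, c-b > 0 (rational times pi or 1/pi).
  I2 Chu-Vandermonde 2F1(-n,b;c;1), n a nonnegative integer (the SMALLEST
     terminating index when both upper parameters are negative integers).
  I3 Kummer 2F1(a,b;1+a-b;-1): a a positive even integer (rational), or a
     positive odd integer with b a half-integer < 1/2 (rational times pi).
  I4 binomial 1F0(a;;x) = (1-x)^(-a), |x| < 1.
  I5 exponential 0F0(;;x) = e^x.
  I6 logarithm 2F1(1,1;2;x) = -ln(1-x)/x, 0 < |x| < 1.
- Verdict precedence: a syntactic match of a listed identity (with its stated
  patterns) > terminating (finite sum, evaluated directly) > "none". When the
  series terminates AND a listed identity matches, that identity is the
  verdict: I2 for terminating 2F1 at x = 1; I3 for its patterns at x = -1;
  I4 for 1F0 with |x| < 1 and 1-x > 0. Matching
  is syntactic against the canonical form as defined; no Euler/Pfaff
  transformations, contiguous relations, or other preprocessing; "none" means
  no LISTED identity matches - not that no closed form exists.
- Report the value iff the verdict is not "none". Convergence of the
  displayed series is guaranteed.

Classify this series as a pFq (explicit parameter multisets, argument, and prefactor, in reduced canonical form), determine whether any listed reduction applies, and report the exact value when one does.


Prefactor -\frac{1}{7}, argument \frac{2}{3}: 2F1 with upper {-\frac{3}{5}, -\frac{3}{8}} over lower {\frac{2}{3}}. Verdict: none here - no I1-I6 shape fits x = \frac{2}{3} with lower {\frac{2}{3}}.

Key observation: t_0 being -\frac{1}{7}, the product of the first k integers (prefactor -1/7) is k!.
Step ratio: r(k) = \frac{2}{3} * (k-\frac{3}{5}) (k-\frac{3}{8}) / [(k+\frac{2}{3}) (k+1)] ; factor over Q: parameters, x = \frac{2}{3}, and C = -\frac{1}{7}.


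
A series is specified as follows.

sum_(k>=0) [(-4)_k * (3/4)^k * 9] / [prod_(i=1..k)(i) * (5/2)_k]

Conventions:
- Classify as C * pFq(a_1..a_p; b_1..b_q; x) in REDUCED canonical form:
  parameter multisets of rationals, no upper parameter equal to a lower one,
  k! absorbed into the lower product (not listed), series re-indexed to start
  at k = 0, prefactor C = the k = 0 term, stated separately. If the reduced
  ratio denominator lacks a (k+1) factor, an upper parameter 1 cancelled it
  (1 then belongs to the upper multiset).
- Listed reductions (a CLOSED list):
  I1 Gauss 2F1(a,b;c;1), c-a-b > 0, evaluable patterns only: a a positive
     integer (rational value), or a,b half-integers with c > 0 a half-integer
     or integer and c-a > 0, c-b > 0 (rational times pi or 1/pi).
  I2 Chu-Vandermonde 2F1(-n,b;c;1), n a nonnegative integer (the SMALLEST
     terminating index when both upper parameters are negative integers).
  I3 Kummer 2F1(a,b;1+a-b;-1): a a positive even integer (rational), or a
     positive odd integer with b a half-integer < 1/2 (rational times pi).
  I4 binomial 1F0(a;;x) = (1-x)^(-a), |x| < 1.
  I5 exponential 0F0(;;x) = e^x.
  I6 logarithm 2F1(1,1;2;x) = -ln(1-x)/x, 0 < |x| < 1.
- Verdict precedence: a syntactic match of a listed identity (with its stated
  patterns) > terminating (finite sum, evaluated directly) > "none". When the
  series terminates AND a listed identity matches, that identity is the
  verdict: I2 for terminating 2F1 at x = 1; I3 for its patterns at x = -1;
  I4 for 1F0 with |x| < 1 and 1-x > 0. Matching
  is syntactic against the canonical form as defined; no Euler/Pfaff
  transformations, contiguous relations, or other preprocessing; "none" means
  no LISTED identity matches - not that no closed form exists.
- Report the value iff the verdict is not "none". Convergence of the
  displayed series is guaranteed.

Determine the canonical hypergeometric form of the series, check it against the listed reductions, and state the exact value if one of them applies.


Reduced: x = 3/4, 1F1, upper = {-4}, lower = {5/2}, C = 9. Verdict: terminating. With -4 upstairs the series is a 5-term polynomial sum; evaluated term by term. Its exact value is 1143/880.

Structural cue: x = (3/4) and the product of the first k integers (prefactor 9) is k!.
Ratio: r(k) = (3/4) * (k-4) / [(k+5/2) (k+1)] - poly over poly, x = (3/4) from leading terms; C = 9 at k = 0.


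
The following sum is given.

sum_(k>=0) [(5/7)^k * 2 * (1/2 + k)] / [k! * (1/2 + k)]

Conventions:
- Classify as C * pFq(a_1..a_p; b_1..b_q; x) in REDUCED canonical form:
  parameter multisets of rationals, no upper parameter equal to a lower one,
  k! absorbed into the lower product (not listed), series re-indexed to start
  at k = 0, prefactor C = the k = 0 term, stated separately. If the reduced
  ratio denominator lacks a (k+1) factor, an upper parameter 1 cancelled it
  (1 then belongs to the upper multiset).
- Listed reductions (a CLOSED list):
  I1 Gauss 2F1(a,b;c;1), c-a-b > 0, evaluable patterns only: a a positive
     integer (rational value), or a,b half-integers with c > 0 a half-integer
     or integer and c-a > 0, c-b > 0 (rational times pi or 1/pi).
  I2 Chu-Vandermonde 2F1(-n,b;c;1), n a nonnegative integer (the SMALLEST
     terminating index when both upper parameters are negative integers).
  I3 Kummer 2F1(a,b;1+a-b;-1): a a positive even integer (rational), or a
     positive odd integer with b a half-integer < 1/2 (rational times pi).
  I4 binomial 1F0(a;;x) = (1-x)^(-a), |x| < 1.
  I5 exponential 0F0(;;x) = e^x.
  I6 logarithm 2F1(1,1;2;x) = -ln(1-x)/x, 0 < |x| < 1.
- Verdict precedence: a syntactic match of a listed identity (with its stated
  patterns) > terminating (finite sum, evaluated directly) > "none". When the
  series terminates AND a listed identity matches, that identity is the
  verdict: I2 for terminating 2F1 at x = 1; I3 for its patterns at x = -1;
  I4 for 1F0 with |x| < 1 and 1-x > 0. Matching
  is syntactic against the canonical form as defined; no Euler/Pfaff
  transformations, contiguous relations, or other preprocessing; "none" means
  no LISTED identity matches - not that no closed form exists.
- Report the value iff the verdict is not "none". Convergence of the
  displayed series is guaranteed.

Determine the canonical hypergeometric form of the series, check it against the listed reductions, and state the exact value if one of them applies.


The tell: with t_0 = 2, k + 1/2 divides numerator and denominator alike; prefactor 2 after cancelling.
Consecutive-term ratio: r(k) = (5/7) * 1 / [(k+1)] - rational; roots negated = parameters, x = (5/7), C = 2.

Prefactor 2, argument 5/7: 0F0 with upper {-} over lower {-}. Verdict (x = 5/7): the exponential series (I5) applies (the 0F0 exponential series at x = 5/7). Exact value: 2 * e^(5/7).


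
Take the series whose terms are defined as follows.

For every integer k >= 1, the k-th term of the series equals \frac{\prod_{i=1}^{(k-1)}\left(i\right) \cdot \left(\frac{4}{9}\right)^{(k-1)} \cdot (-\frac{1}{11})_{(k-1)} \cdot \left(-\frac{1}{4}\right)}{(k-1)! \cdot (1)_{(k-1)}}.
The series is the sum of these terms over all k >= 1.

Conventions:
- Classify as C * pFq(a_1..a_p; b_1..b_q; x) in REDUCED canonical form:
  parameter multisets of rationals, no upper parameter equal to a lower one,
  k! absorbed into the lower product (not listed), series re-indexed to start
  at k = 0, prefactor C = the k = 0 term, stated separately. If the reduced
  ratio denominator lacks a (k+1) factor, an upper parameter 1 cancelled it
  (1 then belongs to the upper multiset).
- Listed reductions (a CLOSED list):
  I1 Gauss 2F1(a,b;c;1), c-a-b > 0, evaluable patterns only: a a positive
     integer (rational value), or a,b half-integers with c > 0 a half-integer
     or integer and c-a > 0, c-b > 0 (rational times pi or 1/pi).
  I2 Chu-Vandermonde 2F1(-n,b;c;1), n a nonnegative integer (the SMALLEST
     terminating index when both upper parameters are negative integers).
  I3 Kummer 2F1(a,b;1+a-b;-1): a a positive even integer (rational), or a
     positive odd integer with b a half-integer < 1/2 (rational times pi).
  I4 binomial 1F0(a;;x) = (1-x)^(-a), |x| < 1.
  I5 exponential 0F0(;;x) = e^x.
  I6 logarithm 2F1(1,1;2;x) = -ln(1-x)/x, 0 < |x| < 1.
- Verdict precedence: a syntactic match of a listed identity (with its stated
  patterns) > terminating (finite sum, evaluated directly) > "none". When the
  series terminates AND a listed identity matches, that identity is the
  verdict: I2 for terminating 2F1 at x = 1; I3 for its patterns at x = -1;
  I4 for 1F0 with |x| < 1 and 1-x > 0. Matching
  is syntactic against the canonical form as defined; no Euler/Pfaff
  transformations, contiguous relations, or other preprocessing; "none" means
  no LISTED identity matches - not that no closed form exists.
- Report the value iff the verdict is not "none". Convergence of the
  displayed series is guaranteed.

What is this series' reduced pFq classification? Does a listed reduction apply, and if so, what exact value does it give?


This is -\frac{1}{4} * 1F0(-\frac{1}{11}; -; \frac{4}{9}) in reduced canonical form. Verdict at x = \frac{4}{9}: the I4 binomial reduction matches (the 1F0 binomial series: exponent 1/11, x = \frac{4}{9}). Exact value: \left(-\frac{1}{4}\right) \cdot \left(\frac{5}{9}\right)^{\frac{1}{11}}.

Key observation: with t_0 = -\frac{1}{4}, the parameter 1 appears in both the upper and lower lists and cancels.
Consecutive-term ratio: r(k) = \frac{4}{9} * (k-\frac{1}{11}) / [(k+1)] - rational; roots negated = parameters, x = \frac{4}{9}, C = -\frac{1}{4}.


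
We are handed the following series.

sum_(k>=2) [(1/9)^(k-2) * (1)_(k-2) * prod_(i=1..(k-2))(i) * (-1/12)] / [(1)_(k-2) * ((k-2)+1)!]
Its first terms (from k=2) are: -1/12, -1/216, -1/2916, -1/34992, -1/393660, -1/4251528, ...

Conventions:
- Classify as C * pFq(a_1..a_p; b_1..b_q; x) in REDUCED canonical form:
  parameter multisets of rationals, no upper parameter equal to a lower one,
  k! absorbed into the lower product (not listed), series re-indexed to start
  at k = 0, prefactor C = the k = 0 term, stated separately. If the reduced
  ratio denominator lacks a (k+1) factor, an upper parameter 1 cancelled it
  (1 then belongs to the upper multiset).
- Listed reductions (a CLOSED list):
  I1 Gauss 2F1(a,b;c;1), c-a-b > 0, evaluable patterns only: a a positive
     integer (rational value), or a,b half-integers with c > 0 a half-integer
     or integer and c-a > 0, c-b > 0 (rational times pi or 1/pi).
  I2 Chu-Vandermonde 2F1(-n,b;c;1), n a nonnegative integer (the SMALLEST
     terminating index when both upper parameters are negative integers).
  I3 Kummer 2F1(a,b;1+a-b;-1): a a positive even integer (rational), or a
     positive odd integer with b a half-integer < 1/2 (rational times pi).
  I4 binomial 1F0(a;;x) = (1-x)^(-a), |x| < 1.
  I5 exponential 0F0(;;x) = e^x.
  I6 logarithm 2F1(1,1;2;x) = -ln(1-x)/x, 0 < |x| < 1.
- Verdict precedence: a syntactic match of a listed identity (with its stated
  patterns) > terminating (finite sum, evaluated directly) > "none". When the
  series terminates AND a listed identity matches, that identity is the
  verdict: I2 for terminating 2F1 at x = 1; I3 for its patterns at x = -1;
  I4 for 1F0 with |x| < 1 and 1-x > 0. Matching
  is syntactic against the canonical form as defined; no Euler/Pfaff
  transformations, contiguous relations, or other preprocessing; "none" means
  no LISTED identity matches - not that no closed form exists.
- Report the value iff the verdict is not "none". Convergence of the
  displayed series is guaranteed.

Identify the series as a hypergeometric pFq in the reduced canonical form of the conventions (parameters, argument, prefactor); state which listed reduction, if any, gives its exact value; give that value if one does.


Canonical form: C = -1/12 times 2F1 with upper {1, 1}, lower {2}, x = 1/9. Verdict: the logarithmic series (I6) fires (the logarithm: parameters (1,1;2), x = 1/9). Hence: (3/4) * ln(8/9).

The tell: t_0 = -1/12 here, and (1)_k (prefactor -1/12) is k! itself.
Step ratio: r(k) = (1/9) * (k+1) (k+1) / [(k+2) (k+1)] - rational; roots negated = parameters, x = (1/9), C = -1/12.


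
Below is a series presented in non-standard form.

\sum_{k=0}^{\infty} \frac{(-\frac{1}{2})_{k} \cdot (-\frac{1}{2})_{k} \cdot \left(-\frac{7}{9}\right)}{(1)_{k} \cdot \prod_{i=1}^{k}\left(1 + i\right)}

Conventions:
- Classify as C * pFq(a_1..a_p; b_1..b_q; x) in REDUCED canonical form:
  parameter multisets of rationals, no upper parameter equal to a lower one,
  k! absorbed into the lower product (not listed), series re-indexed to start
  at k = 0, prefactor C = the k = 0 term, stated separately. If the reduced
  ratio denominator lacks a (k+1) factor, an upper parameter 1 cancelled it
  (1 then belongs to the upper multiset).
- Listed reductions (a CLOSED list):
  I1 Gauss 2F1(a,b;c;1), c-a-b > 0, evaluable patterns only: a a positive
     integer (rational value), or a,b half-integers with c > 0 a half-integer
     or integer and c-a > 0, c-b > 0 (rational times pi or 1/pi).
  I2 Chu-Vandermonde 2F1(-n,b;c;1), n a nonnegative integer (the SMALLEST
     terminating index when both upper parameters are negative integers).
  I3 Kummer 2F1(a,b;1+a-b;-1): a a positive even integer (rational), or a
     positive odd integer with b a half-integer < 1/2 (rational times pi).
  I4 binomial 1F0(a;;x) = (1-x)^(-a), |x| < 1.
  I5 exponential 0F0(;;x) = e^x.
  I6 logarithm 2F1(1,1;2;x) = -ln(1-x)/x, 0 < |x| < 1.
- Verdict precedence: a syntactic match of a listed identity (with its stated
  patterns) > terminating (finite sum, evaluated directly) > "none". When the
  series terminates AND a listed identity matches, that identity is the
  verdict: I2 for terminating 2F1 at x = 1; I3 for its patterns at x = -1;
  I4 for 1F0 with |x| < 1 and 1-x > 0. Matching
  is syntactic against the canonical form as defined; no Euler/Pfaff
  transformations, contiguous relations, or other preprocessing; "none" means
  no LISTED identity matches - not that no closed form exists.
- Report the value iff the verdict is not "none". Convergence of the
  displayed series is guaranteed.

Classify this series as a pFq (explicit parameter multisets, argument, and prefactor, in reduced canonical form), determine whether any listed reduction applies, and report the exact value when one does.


Prefactor -\frac{7}{9}, argument 1: 2F1 with upper {-\frac{1}{2}, -\frac{1}{2}} over lower {2}. Verdict: Gauss (I1, half-integer pattern) applies (x = 1; upper {-\frac{1}{2}, -\frac{1}{2}} half-integers, c = 2 in the evaluable pattern). Its exact value is \left(-\frac{224}{81}\right) / \pi.

Key step: t_0 being -\frac{7}{9}, (1)_k (C = -7/9) is k! itself.
Term ratio: r(k) = 1 * (k-\frac{1}{2}) (k-\frac{1}{2}) / [(k+2) (k+1)] - poly over poly, x = 1 from leading terms; C = -\frac{7}{9} at k = 0.


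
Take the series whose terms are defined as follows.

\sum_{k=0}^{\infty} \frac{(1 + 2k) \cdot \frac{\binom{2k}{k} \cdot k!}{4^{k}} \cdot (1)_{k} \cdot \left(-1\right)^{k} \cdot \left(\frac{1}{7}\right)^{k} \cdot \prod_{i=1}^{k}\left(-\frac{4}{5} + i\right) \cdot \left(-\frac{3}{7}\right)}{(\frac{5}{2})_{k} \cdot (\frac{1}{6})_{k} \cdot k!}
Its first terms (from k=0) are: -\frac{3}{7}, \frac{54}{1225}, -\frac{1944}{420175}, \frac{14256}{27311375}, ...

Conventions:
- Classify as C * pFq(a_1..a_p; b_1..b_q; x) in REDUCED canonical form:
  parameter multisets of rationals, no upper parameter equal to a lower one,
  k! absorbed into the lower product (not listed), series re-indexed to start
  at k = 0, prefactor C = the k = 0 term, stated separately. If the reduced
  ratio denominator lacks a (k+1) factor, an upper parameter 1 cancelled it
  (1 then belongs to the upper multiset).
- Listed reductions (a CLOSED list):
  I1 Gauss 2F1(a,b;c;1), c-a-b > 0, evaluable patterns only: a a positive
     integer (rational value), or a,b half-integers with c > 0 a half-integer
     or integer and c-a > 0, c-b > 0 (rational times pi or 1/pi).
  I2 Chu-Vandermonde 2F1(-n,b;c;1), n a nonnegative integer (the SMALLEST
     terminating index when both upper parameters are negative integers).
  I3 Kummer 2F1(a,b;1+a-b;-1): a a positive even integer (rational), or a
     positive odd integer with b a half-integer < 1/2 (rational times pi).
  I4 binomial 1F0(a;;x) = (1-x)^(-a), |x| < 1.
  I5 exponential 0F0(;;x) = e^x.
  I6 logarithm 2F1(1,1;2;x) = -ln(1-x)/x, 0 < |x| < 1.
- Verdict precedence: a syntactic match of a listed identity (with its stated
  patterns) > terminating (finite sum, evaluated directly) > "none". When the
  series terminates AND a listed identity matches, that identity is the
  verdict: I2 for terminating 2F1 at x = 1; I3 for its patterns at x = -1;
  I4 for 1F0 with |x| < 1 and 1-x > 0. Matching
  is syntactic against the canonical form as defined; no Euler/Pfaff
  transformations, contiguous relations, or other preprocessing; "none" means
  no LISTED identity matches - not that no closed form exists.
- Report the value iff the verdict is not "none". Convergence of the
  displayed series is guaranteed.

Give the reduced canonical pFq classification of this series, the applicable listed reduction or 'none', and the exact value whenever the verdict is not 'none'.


With C = -\frac{3}{7}: the canonical form is 3F2(\frac{1}{5}, 1, \frac{3}{2}; \frac{1}{6}, \frac{5}{2}; -\frac{1}{7}). Verdict: none - at argument -\frac{1}{7} the multisets {\frac{1}{5}, 1, \frac{3}{2}} ; {\frac{1}{6}, \frac{5}{2}} match no listed identity.

Key observation: from the first term -\frac{3}{7}: the running product (C = -3/7) telescopes to a rising factorial.
Step ratio: r(k) = -\frac{1}{7} * (k+\frac{1}{5}) (k+1) (k+\frac{3}{2}) / [(k+\frac{1}{6}) (k+\frac{5}{2}) (k+1)] ; factor over Q: parameters, x = -\frac{1}{7}, and C = -\frac{3}{7}.


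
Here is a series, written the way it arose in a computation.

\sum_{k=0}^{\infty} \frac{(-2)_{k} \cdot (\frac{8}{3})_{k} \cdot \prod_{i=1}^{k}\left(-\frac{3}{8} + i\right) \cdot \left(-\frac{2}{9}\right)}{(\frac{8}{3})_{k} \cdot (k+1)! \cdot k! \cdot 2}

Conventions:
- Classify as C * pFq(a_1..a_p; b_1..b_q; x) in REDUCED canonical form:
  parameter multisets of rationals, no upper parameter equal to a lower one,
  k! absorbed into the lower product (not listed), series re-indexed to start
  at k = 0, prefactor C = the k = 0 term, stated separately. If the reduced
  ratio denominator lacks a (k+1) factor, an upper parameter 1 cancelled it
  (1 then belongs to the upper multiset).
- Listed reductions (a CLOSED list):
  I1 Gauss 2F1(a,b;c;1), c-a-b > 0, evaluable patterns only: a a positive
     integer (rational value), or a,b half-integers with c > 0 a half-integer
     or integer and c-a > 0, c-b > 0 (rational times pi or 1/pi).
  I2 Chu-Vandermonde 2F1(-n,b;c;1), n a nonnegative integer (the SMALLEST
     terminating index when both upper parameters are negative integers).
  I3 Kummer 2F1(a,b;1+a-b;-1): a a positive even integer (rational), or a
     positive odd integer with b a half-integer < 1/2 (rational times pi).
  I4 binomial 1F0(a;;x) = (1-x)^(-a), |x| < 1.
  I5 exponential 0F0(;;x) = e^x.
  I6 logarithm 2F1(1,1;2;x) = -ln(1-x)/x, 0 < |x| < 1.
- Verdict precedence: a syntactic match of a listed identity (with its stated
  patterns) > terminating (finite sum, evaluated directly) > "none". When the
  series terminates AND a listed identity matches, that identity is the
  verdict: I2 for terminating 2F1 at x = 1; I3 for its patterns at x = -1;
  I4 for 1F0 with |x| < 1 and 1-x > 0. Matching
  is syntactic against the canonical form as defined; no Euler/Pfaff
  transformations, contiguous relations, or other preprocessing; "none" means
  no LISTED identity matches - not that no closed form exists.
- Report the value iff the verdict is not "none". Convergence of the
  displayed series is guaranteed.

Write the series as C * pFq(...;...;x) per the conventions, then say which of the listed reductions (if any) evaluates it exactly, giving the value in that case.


Classification (C = -\frac{1}{9}): 2F1 with upper {-2, \frac{5}{8}}, lower {2}, argument x = 1. Verdict: Vandermonde's identity (I2) fires (terminating 2F1 at x = 1 with n = 2, b = 5/8, c = 2). Exact value: -\frac{209}{3456}.

Key step: t_0 = -\frac{1}{9} here, and the denominator's factorial ratio (C = -1/9) is a lower Pochhammer.
Term ratio: r(k) = 1 * (k-2) (k+\frac{5}{8}) / [(k+2) (k+1)] - rational in k, leading ratio 1; with t_0 = -\frac{1}{9}, classification follows.


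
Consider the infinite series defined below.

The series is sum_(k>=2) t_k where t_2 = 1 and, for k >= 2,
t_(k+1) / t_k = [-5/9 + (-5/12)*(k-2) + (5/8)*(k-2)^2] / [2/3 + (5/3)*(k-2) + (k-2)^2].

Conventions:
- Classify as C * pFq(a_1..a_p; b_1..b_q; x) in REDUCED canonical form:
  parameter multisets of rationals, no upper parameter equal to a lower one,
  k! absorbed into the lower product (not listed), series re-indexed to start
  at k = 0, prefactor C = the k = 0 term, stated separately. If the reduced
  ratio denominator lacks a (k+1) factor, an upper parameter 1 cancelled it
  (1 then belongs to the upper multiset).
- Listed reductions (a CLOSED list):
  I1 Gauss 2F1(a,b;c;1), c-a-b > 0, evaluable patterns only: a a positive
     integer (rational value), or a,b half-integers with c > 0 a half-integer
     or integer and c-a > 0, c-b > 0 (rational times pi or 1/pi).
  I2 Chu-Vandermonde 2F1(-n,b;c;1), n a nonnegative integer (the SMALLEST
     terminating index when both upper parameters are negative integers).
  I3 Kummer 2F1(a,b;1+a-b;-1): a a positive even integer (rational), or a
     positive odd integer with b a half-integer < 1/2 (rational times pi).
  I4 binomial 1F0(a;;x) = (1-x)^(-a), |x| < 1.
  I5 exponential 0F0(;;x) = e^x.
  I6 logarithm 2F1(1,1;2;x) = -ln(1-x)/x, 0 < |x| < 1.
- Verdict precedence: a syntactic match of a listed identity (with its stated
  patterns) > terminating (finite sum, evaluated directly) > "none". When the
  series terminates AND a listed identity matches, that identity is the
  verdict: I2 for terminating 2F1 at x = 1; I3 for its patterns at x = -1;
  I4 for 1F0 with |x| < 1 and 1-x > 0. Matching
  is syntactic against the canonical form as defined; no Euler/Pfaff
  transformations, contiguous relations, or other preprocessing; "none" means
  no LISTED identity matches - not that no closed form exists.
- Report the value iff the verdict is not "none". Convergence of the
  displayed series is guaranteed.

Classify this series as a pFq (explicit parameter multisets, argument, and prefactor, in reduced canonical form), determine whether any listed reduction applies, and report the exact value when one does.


Classification (C = 1): 1F0 with upper {-4/3}, lower {-}, argument x = 5/8. Verdict: the I4 binomial reduction applies (the 1F0 binomial series: exponent 4/3, x = 5/8). Exact value: (3/8)^(4/3).

The tell: x = (5/8) and the expanded ratio factors over Q; prefactor 1, roots give parameters.
Consecutive-term ratio: r(k) = (5/8) * (k-4/3) / [(k+1)] - rational in k. x = (5/8); t_0 = 1; negate the roots.


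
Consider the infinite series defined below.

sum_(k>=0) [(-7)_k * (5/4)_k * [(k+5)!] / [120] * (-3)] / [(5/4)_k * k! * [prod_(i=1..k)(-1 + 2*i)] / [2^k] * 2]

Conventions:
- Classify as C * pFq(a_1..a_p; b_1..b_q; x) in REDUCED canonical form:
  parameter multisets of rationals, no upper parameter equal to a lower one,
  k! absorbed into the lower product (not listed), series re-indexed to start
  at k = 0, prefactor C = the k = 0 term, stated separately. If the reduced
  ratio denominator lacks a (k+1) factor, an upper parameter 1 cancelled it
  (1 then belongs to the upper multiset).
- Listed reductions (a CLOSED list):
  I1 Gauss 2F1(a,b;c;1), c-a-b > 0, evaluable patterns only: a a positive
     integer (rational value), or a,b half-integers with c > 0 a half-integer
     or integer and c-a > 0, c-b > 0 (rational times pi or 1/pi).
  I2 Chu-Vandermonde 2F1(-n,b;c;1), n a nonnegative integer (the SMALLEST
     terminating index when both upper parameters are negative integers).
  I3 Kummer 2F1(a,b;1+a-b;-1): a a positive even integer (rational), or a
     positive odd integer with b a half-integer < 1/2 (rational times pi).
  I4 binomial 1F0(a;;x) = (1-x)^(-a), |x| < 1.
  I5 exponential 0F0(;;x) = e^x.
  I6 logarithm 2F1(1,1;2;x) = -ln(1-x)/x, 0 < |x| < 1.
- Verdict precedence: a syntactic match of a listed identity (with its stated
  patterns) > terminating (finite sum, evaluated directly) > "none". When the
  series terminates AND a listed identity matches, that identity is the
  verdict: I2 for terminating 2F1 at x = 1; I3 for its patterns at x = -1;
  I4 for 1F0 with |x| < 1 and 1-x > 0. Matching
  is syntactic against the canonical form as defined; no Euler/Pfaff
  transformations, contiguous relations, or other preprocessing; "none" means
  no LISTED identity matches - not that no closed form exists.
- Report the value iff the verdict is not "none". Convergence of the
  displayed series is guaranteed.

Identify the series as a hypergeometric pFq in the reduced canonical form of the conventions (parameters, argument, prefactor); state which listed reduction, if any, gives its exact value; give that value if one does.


Reduced: x = 1, 2F1, upper = {-7, 6}, lower = {1/2}, C = -3/2. Verdict at x = 1: Vandermonde's identity (I2) matches (terminating 2F1 at x = 1 with n = 7, b = 6, c = 1/2). Hence: -3/26.

The tell: from the first term -3/2: the lower odd product (prefactor -3/2) is 2^k (1/2)_k.
Adjacent-term ratio: r(k) = 1 * (k-7) (k+6) / [(k+1/2) (k+1)] - rational; roots negated = parameters, x = 1, C = -3/2.


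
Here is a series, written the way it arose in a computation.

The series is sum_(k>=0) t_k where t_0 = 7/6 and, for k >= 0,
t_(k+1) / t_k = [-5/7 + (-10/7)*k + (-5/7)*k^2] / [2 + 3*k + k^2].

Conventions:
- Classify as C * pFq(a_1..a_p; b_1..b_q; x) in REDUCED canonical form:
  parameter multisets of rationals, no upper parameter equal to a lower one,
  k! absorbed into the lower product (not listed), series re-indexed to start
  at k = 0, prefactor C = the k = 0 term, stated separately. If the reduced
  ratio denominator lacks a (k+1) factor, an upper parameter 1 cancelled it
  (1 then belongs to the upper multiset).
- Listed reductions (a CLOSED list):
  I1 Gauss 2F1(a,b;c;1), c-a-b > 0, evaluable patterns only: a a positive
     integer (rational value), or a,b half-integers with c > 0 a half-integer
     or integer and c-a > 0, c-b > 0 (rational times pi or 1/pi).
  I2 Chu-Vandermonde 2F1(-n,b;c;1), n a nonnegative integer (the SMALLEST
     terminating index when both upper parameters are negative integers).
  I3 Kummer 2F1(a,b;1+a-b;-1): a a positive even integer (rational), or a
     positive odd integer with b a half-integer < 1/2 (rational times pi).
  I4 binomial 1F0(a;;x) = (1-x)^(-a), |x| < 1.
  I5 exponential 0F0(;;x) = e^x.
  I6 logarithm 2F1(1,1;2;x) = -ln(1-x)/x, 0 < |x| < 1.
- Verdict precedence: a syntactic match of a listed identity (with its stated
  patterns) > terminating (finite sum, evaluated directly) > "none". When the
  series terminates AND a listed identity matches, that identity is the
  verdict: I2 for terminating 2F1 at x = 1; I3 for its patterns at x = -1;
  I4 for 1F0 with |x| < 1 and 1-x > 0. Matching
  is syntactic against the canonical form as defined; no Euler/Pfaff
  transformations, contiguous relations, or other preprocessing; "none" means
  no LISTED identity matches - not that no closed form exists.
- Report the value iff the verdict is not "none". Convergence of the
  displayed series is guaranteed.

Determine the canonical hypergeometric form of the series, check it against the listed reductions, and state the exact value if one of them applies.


Classification (C = 7/6): 2F1 with upper {1, 1}, lower {2}, argument x = -5/7. Verdict: the I6 logarithm reduction fires (the logarithm: parameters (1,1;2), x = -5/7). Sum: (49/30) * ln(12/7).

First insight: from the first term 7/6: roots of the ratio polynomials (C = 7/6) are the negated parameters.
Term ratio: r(k) = (-5/7) * (k+1) (k+1) / [(k+2) (k+1)] - poly over poly, x = (-5/7) from leading terms; C = 7/6 at k = 0.


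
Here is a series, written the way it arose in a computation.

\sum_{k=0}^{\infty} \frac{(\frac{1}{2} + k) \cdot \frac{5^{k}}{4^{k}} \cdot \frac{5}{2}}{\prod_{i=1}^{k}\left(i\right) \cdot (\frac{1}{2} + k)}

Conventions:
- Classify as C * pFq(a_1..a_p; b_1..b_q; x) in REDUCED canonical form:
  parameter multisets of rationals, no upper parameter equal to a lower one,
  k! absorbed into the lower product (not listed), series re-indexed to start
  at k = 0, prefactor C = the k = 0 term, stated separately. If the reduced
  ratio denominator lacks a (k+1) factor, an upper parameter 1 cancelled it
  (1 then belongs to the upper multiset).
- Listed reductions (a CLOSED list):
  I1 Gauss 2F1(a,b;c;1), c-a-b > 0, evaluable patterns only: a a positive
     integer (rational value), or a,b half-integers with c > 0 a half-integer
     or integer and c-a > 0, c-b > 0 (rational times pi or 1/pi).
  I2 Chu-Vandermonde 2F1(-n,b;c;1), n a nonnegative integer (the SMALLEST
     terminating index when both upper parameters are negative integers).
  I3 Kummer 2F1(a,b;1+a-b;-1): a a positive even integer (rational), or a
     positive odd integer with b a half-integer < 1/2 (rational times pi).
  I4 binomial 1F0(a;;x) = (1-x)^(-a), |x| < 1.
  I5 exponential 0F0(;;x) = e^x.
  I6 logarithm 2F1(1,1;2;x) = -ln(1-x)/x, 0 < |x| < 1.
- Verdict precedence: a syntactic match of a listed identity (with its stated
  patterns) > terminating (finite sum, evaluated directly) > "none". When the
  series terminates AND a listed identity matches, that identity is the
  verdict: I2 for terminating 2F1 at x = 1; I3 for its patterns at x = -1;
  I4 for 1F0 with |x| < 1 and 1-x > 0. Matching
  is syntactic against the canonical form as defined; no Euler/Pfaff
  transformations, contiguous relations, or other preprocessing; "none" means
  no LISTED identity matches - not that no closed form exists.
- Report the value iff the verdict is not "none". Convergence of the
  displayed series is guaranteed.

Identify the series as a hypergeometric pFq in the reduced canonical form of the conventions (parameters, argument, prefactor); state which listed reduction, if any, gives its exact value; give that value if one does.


Canonical form: C = \frac{5}{2} times 0F0 with upper {-}, lower {-}, x = \frac{5}{4}. Verdict: the I5 exponential reduction matches (the 0F0 exponential series at x = \frac{5}{4}). Exact value: \frac{5}{2} \cdot e^{\frac{5}{4}}.

First insight: x = \frac{5}{4} and striking the common factor k + 1/2 reduces the term (C = 5/2, x = 5/4).
Ratio: r(k) = \frac{5}{4} * 1 / [(k+1)] - poly over poly, x = \frac{5}{4} from leading terms; C = \frac{5}{2} at k = 0.


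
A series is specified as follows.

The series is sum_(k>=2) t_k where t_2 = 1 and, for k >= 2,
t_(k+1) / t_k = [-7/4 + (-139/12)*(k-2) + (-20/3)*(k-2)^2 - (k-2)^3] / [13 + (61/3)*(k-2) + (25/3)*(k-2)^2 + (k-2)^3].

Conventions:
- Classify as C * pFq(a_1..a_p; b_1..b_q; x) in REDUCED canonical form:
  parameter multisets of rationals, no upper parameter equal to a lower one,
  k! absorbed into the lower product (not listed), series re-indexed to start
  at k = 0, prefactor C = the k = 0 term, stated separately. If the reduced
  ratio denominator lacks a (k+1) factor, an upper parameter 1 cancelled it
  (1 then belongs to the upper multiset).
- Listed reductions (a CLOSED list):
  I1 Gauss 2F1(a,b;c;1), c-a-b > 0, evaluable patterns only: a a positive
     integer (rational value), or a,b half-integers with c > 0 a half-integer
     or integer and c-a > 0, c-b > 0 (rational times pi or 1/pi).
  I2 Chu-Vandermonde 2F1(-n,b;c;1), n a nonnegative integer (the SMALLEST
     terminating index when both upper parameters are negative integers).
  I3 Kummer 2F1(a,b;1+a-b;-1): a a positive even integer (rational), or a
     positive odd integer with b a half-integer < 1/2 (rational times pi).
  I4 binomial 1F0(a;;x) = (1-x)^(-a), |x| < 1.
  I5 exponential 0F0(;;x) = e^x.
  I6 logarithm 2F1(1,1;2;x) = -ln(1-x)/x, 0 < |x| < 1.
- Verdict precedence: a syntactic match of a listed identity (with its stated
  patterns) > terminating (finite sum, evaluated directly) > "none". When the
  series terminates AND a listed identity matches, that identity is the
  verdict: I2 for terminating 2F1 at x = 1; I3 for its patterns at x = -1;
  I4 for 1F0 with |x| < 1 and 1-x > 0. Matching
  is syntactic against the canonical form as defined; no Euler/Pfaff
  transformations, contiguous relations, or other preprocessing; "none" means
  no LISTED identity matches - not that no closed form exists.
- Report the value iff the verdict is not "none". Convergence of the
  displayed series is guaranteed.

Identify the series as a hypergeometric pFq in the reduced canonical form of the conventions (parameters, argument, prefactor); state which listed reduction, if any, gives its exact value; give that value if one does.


Prefactor 1, argument -1: 2F1 with upper {1/6, 7/2} over lower {13/3}. Verdict: none - this 2F1 at x = -1 matches no listed pattern, and upper {1/6, 7/2} holds no stopper.

Structural cue: t_0 = 1 here, and the parameter 3 appears in both the upper and lower lists and cancels.
Ratio: r(k) = (-1) * (k+1/6) (k+7/2) / [(k+13/3) (k+1)] - rational; roots negated = parameters, x = (-1), C = 1.


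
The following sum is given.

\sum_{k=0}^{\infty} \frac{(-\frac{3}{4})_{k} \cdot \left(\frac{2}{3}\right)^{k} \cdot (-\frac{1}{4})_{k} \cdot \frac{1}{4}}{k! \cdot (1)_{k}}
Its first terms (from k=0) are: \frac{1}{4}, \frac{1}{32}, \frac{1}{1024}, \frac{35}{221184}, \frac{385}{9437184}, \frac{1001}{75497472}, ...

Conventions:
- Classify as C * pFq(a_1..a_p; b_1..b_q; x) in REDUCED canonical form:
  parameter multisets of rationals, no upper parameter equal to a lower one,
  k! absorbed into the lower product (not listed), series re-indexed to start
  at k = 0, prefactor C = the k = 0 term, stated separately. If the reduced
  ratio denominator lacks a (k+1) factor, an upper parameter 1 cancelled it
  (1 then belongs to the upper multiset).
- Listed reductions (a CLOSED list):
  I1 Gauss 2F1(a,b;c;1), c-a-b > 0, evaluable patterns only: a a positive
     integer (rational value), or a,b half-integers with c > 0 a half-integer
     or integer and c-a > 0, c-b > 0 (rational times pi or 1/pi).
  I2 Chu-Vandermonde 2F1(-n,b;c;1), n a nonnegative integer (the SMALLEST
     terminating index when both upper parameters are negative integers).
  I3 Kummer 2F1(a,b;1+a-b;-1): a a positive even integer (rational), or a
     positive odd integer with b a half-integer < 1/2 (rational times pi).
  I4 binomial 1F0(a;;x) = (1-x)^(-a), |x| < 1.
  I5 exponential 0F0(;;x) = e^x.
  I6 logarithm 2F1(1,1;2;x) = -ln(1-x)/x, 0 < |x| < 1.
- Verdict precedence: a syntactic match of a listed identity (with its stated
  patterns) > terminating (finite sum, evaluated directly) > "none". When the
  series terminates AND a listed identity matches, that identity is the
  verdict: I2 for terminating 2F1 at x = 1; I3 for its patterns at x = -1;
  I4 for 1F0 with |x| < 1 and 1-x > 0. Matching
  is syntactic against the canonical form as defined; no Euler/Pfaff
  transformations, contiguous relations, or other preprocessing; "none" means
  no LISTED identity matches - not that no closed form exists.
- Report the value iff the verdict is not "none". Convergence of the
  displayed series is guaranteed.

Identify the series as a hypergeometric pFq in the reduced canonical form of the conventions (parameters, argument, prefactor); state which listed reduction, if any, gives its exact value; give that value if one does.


First insight: x = \frac{2}{3} and (1)_k (C = 1/4, x = 2/3) is k! itself.
Ratio: r(k) = \frac{2}{3} * (k-\frac{3}{4}) (k-\frac{1}{4}) / [(k+1) (k+1)] - rational; roots negated = parameters, x = \frac{2}{3}, C = \frac{1}{4}.

The series (x = \frac{2}{3}) is 2F1: upper {-\frac{3}{4}, -\frac{1}{4}}, lower {1}, prefactor \frac{1}{4}. Verdict: none. Every listed pattern misses the 2F1 form at \frac{2}{3}, upper {-\frac{3}{4}, -\frac{1}{4}}.


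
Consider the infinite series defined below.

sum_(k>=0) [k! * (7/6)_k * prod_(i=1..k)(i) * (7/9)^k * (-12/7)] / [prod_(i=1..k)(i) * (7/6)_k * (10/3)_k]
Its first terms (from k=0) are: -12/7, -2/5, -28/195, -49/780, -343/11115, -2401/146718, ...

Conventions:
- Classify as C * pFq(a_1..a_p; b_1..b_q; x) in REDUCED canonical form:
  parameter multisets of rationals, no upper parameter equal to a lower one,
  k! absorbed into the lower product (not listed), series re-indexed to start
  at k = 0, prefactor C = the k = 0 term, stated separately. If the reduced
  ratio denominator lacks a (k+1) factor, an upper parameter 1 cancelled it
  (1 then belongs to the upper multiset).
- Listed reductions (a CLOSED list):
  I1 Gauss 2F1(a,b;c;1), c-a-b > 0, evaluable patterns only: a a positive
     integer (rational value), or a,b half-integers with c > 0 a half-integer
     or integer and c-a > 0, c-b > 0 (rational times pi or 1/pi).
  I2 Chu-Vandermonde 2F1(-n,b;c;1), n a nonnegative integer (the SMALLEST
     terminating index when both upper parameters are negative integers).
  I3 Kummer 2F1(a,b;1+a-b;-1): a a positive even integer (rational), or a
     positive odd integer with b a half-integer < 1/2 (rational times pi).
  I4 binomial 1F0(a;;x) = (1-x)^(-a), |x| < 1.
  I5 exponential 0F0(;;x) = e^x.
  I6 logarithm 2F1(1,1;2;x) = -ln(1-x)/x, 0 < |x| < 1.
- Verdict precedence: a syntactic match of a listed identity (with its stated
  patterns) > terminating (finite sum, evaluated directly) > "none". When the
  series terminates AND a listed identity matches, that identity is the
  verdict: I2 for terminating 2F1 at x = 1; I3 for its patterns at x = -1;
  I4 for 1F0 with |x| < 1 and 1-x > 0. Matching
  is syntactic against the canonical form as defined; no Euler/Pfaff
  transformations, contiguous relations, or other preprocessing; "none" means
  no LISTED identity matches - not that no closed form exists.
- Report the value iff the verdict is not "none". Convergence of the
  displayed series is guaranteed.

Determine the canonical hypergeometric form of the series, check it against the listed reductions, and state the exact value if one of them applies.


With C = -12/7: the canonical form is 2F1(1, 1; 10/3; 7/9). Verdict: none. No listed pattern accepts 2F1(1, 1; 10/3; 7/9).

Structural cue: from the first term -12/7: the product of the first k integers (C = -12/7, x = 7/9) is k!.
Term ratio: r(k) = (7/9) * (k+1) (k+1) / [(k+10/3) (k+1)] ; factor over Q: parameters, x = (7/9), and C = -12/7.


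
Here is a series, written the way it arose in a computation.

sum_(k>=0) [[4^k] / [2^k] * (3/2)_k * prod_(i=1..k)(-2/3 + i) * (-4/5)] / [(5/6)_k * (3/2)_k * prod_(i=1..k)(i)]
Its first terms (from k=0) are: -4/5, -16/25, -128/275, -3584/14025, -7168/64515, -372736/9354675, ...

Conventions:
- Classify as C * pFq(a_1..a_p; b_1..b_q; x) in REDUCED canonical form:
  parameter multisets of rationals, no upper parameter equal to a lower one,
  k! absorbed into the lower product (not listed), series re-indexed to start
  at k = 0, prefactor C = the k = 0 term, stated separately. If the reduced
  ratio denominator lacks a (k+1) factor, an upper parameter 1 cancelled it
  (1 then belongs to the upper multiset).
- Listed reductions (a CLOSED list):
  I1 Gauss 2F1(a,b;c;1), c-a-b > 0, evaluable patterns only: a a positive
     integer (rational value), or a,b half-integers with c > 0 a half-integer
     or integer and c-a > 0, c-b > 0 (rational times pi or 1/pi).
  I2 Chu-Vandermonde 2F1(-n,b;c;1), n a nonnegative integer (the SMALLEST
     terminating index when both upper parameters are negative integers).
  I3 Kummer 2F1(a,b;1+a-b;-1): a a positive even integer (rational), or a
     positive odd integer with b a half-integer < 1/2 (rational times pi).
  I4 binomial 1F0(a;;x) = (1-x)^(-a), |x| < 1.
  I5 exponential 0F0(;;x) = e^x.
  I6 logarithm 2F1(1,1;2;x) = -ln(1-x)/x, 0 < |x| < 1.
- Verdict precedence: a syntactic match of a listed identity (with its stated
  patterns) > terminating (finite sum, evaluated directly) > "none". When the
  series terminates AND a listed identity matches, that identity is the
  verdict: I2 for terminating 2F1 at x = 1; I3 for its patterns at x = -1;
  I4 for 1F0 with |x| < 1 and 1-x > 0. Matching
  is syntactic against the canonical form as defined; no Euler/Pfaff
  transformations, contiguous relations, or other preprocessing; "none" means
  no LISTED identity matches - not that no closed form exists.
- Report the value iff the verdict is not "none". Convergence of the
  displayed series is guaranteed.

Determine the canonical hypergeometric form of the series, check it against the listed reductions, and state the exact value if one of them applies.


At argument 2: a 1F1 with upper {1/3}, lower {5/6}, scaled by C = -4/5. Verdict: none (x = 2): each listed identity misses the multisets {1/3} ; {5/6}.

First insight: from the first term -4/5: the product of the first k integers (C = -4/5) is k!.
Consecutive-term ratio: r(k) = 2 * (k+1/3) / [(k+5/6) (k+1)] - rational; roots negated = parameters, x = 2, C = -4/5.
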